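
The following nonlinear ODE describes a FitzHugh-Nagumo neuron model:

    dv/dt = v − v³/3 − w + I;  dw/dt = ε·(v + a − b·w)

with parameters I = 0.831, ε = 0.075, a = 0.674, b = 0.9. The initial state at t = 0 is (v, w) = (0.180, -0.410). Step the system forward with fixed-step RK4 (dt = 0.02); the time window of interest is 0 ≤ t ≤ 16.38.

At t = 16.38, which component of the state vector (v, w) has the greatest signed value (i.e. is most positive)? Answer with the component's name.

t=0.000: state=(0.180, -0.410)
step 1 (dt=0.02): k1=(1.419, 0.092), k2=(1.432, 0.093), k3=(1.432, 0.093), k4=(1.445, 0.094); state += dt/6·(k1+2k2+2k3+k4)
t=0.020: state=(0.209, -0.408)
t=0.040: state=(0.238, -0.406)
t=0.060: state=(0.267, -0.404)
continuing one RK4 step at a time; state shown every 50 steps (Δt=1):
t=1.000: state=(1.783, -0.260)
t=2.000: state=(2.072, -0.049)
t=3.000: state=(2.024, 0.152)
t=4.000: state=(1.962, 0.336)
t=5.000: state=(1.901, 0.503)
t=6.000: state=(1.840, 0.654)
t=7.000: state=(1.780, 0.792)
t=8.000: state=(1.720, 0.916)
t=9.000: state=(1.659, 1.027)
t=10.000: state=(1.599, 1.127)
t=11.000: state=(1.539, 1.216)
t=12.000: state=(1.477, 1.295)
t=13.000: state=(1.415, 1.364)
t=14.000: state=(1.351, 1.425)
t=15.000: state=(1.285, 1.476)
t=16.000: state=(1.216, 1.519)
t=16.380: state=(1.188, 1.534)
compare at T: v=1.188, w=1.534

largest component: w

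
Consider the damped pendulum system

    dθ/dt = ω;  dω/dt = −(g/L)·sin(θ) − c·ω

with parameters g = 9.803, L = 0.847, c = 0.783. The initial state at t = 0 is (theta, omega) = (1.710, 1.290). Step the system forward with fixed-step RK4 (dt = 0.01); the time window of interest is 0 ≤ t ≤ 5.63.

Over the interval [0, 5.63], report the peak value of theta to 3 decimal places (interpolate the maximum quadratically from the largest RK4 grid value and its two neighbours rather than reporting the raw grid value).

max theta = 1.779

t=0.000: state=(1.710, 1.290)
step 1 (dt=0.01): k1=(1.290, -12.472), k2=(1.228, -12.412), k3=(1.228, -12.413), k4=(1.166, -12.354); state += dt/6·(k1+2k2+2k3+k4)
t=0.010: state=(1.722, 1.166)
t=0.020: state=(1.733, 1.043)
t=0.030: state=(1.743, 0.921)
continuing one RK4 step at a time; state shown every 20 steps (Δt=0.2):
t=0.200: state=(1.733, -1.001)
t=0.400: state=(1.329, -2.983)
t=0.600: state=(0.583, -4.275)
t=0.800: state=(-0.270, -3.945)
t=1.000: state=(-0.894, -2.147)
t=1.200: state=(-1.107, 0.008)
t=1.400: state=(-0.912, 1.849)
t=1.600: state=(-0.419, 2.909)
t=1.800: state=(0.167, 2.730)
t=2.000: state=(0.601, 1.486)
t=2.200: state=(0.739, -0.106)
t=2.400: state=(0.576, -1.432)
t=2.600: state=(0.213, -2.055)
t=2.800: state=(-0.184, -1.767)
t=3.000: state=(-0.448, -0.807)
t=3.200: state=(-0.496, 0.321)
t=3.400: state=(-0.339, 1.166)
t=3.600: state=(-0.069, 1.431)
t=3.800: state=(0.191, 1.073)
t=4.000: state=(0.335, 0.332)
t=4.200: state=(0.322, -0.433)
t=4.400: state=(0.181, -0.916)
t=4.600: state=(-0.014, -0.957)
t=4.800: state=(-0.175, -0.598)
t=5.000: state=(-0.241, -0.048)
t=5.200: state=(-0.199, 0.441)
t=5.400: state=(-0.081, 0.681)
t=5.600: state=(0.053, 0.606)
t=5.630: state=(0.070, 0.571)
largest grid value and its neighbours: theta(0.100)=1.77854, theta(0.110)=1.77895, theta(0.120)=1.77824
parabola through these three points peaks at t≈0.109 with theta≈1.77896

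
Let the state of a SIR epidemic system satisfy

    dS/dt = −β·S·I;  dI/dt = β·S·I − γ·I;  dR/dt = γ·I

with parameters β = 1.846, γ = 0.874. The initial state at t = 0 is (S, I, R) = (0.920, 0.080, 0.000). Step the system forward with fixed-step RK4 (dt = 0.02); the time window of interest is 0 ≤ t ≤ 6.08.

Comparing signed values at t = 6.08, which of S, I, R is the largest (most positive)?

largest component: R

t=0.000: state=(0.920, 0.080, 0.000)
step 1 (dt=0.02): k1=(-0.136, 0.066, 0.070), k2=(-0.137, 0.066, 0.070), k3=(-0.137, 0.066, 0.070), k4=(-0.138, 0.067, 0.071); state += dt/6·(k1+2k2+2k3+k4)
t=0.020: state=(0.917, 0.081, 0.001)
t=0.040: state=(0.914, 0.083, 0.003)
t=0.060: state=(0.912, 0.084, 0.004)
continuing one RK4 step at a time; state shown every 10 steps (Δt=0.2):
t=0.200: state=(0.891, 0.094, 0.015)
t=0.400: state=(0.858, 0.109, 0.033)
t=0.600: state=(0.822, 0.125, 0.053)
t=0.800: state=(0.783, 0.141, 0.076)
t=1.000: state=(0.741, 0.157, 0.102)
t=1.200: state=(0.697, 0.171, 0.131)
t=1.400: state=(0.653, 0.185, 0.162)
t=1.600: state=(0.609, 0.196, 0.196)
t=1.800: state=(0.565, 0.204, 0.231)
t=2.000: state=(0.524, 0.210, 0.267)
t=2.200: state=(0.484, 0.212, 0.304)
t=2.400: state=(0.448, 0.211, 0.341)
t=2.600: state=(0.415, 0.208, 0.377)
t=2.800: state=(0.384, 0.202, 0.413)
t=3.000: state=(0.357, 0.195, 0.448)
t=3.200: state=(0.333, 0.186, 0.481)
t=3.400: state=(0.311, 0.176, 0.513)
t=3.600: state=(0.292, 0.165, 0.543)
t=3.800: state=(0.276, 0.154, 0.571)
t=4.000: state=(0.261, 0.143, 0.596)
t=4.200: state=(0.248, 0.131, 0.620)
t=4.400: state=(0.237, 0.121, 0.642)
t=4.600: state=(0.227, 0.110, 0.663)
t=4.800: state=(0.218, 0.101, 0.681)
t=5.000: state=(0.211, 0.091, 0.698)
t=5.200: state=(0.204, 0.083, 0.713)
t=5.400: state=(0.198, 0.075, 0.727)
t=5.600: state=(0.193, 0.068, 0.739)
t=5.800: state=(0.189, 0.061, 0.751)
t=6.000: state=(0.185, 0.055, 0.761)
t=6.080: state=(0.183, 0.053, 0.764)
compare at T: S=0.183, I=0.053, R=0.764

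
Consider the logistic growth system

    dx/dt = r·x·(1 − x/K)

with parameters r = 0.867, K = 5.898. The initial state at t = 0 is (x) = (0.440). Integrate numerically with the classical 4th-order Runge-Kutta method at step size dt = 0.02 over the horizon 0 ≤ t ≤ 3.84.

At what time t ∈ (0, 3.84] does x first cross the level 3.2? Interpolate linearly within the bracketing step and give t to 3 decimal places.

t=0.000: state=(0.440)
step 1 (dt=0.02): k1=(0.353), k2=(0.356), k3=(0.356), k4=(0.358); state += dt/6·(k1+2k2+2k3+k4)
t=0.020: state=(0.447)
t=0.040: state=(0.454)
t=0.060: state=(0.462)
continuing one RK4 step at a time; state shown every 10 steps (Δt=0.2):
t=0.200: state=(0.516)
t=0.400: state=(0.604)
t=0.600: state=(0.704)
t=0.800: state=(0.819)
t=1.000: state=(0.949)
t=1.200: state=(1.096)
t=1.400: state=(1.259)
t=1.600: state=(1.439)
t=1.800: state=(1.636)
t=2.000: state=(1.849)
t=2.200: state=(2.076)
t=2.400: state=(2.314)
t=2.600: state=(2.562)
t=2.800: state=(2.816)
t=3.000: state=(3.071)
t=3.100: state=(3.199)
next step: t=3.120: state=(3.224) — x has crossed 3.2
linear interpolation between t=3.100 (3.19853) and t=3.120 (3.22390) → t≈3.101

t = 3.101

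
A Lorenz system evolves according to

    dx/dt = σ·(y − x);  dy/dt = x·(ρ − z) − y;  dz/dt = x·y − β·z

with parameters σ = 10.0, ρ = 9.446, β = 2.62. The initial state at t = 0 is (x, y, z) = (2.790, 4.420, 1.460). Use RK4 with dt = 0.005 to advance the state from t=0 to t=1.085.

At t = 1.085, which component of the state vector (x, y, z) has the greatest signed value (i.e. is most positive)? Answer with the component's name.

largest component: z

t=0.000: state=(2.790, 4.420, 1.460)
step 1 (dt=0.005): k1=(16.300, 17.861, 8.507), k2=(16.339, 18.082, 8.757), k3=(16.344, 18.080, 8.758), k4=(16.387, 18.297, 9.013); state += dt/6·(k1+2k2+2k3+k4)
t=0.005: state=(2.872, 4.510, 1.504)
t=0.010: state=(2.954, 4.603, 1.550)
t=0.015: state=(3.037, 4.698, 1.599)
continuing one RK4 step at a time; state shown every 10 steps (Δt=0.05):
t=0.050: state=(3.637, 5.412, 2.024)
t=0.100: state=(4.574, 6.544, 2.932)
t=0.150: state=(5.594, 7.676, 4.277)
t=0.200: state=(6.617, 8.573, 6.098)
t=0.250: state=(7.485, 8.930, 8.276)
t=0.300: state=(7.991, 8.509, 10.462)
t=0.350: state=(7.965, 7.335, 12.172)
t=0.400: state=(7.387, 5.759, 13.046)
t=0.450: state=(6.414, 4.240, 13.058)
t=0.500: state=(5.297, 3.076, 12.448)
t=0.550: state=(4.252, 2.331, 11.516)
t=0.600: state=(3.400, 1.926, 10.477)
t=0.650: state=(2.778, 1.753, 9.453)
t=0.700: state=(2.365, 1.726, 8.499)
t=0.750: state=(2.125, 1.792, 7.639)
t=0.800: state=(2.021, 1.926, 6.880)
t=0.850: state=(2.022, 2.117, 6.226)
t=0.900: state=(2.111, 2.366, 5.678)
t=0.950: state=(2.276, 2.678, 5.239)
t=1.000: state=(2.513, 3.058, 4.918)
t=1.050: state=(2.821, 3.511, 4.724)
t=1.085: state=(3.081, 3.872, 4.675)
compare at T: x=3.081, y=3.872, z=4.675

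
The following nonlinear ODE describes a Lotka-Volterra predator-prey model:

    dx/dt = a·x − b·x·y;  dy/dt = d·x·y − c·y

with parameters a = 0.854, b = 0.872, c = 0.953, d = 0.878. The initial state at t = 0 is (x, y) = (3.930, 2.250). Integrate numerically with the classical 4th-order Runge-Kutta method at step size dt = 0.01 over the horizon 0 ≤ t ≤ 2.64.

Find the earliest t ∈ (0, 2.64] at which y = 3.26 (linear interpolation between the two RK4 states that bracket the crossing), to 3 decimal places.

t = 0.176

t=0.000: state=(3.930, 2.250)
step 1 (dt=0.01): k1=(-4.354, 5.619), k2=(-4.426, 5.646), k3=(-4.426, 5.646), k4=(-4.497, 5.671); state += dt/6·(k1+2k2+2k3+k4)
t=0.010: state=(3.886, 2.306)
t=0.020: state=(3.840, 2.363)
t=0.030: state=(3.793, 2.421)
continuing one RK4 step at a time; state shown every 10 steps (Δt=0.1):
t=0.100: state=(3.431, 2.828)
t=0.170: state=(3.027, 3.227)
next step: t=0.180: state=(2.968, 3.282) — y has crossed 3.26
linear interpolation between t=0.170 (3.22690) and t=0.180 (3.28153) → t≈0.176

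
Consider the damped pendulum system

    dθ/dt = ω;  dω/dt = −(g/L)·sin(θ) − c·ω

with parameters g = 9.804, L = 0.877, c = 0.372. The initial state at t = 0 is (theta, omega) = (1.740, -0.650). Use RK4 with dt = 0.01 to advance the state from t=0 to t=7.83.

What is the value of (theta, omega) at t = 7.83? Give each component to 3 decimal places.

t=0.000: state=(1.740, -0.650)
step 1 (dt=0.01): k1=(-0.650, -10.778), k2=(-0.704, -10.764), k3=(-0.704, -10.764), k4=(-0.758, -10.751); state += dt/6·(k1+2k2+2k3+k4)
t=0.010: state=(1.733, -0.758)
t=0.020: state=(1.725, -0.865)
t=0.030: state=(1.716, -0.972)
continuing one RK4 step at a time; state shown every 50 steps (Δt=0.5):
t=0.500: state=(0.212, -4.689)
t=1.000: state=(-1.364, -0.654)
t=1.500: state=(-0.437, 3.763)
t=2.000: state=(1.063, 1.062)
t=2.500: state=(0.428, -3.071)
t=3.000: state=(-0.861, -1.002)
t=3.500: state=(-0.340, 2.584)
t=4.000: state=(0.722, 0.752)
t=4.500: state=(0.232, -2.210)
t=5.000: state=(-0.615, -0.451)
t=5.500: state=(-0.129, 1.890)
t=6.000: state=(0.523, 0.167)
t=6.500: state=(0.041, -1.594)
t=7.000: state=(-0.438, 0.072)
t=7.500: state=(0.029, 1.315)
t=7.830: state=(0.345, 0.424)

(theta, omega) = (0.345, 0.424)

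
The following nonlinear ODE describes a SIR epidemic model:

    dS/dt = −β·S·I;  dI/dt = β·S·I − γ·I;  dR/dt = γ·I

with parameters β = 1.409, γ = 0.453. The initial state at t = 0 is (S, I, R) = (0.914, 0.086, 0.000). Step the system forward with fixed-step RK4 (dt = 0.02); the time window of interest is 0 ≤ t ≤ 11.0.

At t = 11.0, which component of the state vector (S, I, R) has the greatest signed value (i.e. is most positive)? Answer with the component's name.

t=0.000: state=(0.914, 0.086, 0.000)
step 1 (dt=0.02): k1=(-0.111, 0.072, 0.039), k2=(-0.112, 0.072, 0.039), k3=(-0.112, 0.072, 0.039), k4=(-0.112, 0.073, 0.040); state += dt/6·(k1+2k2+2k3+k4)
t=0.020: state=(0.912, 0.087, 0.001)
t=0.040: state=(0.910, 0.089, 0.002)
t=0.060: state=(0.907, 0.090, 0.002)
continuing one RK4 step at a time; state shown every 25 steps (Δt=0.5):
t=0.500: state=(0.848, 0.128, 0.024)
t=1.000: state=(0.762, 0.180, 0.059)
t=1.500: state=(0.658, 0.236, 0.106)
t=2.000: state=(0.546, 0.288, 0.165)
t=2.500: state=(0.440, 0.325, 0.235)
t=3.000: state=(0.347, 0.342, 0.311)
t=3.500: state=(0.273, 0.339, 0.388)
t=4.000: state=(0.216, 0.320, 0.463)
t=4.500: state=(0.174, 0.293, 0.533)
t=5.000: state=(0.143, 0.261, 0.596)
t=5.500: state=(0.121, 0.228, 0.651)
t=6.000: state=(0.104, 0.197, 0.699)
t=6.500: state=(0.091, 0.168, 0.740)
t=7.000: state=(0.082, 0.143, 0.776)
t=7.500: state=(0.075, 0.120, 0.805)
t=8.000: state=(0.069, 0.101, 0.830)
t=8.500: state=(0.065, 0.084, 0.851)
t=9.000: state=(0.061, 0.070, 0.869)
t=9.500: state=(0.059, 0.058, 0.883)
t=10.000: state=(0.056, 0.048, 0.895)
t=10.500: state=(0.055, 0.040, 0.905)
t=11.000: state=(0.053, 0.033, 0.913)
compare at T: S=0.053, I=0.033, R=0.913

largest component: R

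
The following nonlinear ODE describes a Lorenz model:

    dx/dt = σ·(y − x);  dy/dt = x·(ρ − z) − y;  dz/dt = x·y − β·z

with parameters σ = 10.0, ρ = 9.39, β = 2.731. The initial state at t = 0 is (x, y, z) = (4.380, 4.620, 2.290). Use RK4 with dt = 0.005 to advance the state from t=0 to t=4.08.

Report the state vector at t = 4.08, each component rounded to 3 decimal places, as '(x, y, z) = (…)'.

(x, y, z) = (4.524, 4.601, 8.027)

t=0.000: state=(4.380, 4.620, 2.290)
step 1 (dt=0.005): k1=(2.400, 26.478, 13.982), k2=(3.002, 26.301, 14.204), k3=(2.982, 26.310, 14.208), k4=(3.566, 26.140, 14.435); state += dt/6·(k1+2k2+2k3+k4)
t=0.005: state=(4.395, 4.752, 2.361)
t=0.010: state=(4.416, 4.881, 2.434)
t=0.015: state=(4.441, 5.010, 2.510)
continuing one RK4 step at a time; state shown every 40 steps (Δt=0.2):
t=0.200: state=(7.030, 8.405, 7.586)
t=0.400: state=(6.668, 4.963, 12.463)
t=0.600: state=(3.354, 2.282, 9.592)
t=0.800: state=(2.499, 2.575, 6.519)
t=1.000: state=(3.313, 4.018, 5.224)
t=1.200: state=(5.134, 6.127, 6.472)
t=1.400: state=(6.324, 6.270, 9.734)
t=1.600: state=(5.053, 4.151, 10.212)
t=1.800: state=(3.760, 3.460, 8.294)
t=2.000: state=(3.809, 4.109, 6.929)
t=2.200: state=(4.734, 5.280, 7.152)
t=2.400: state=(5.550, 5.704, 8.702)
t=2.600: state=(5.215, 4.806, 9.481)
t=2.800: state=(4.417, 4.130, 8.697)
t=3.000: state=(4.227, 4.317, 7.769)
t=3.200: state=(4.652, 4.939, 7.673)
t=3.400: state=(5.136, 5.275, 8.388)
t=3.600: state=(5.095, 4.933, 8.942)
t=3.800: state=(4.686, 4.498, 8.690)
t=4.000: state=(4.491, 4.495, 8.157)
t=4.080: state=(4.524, 4.601, 8.027)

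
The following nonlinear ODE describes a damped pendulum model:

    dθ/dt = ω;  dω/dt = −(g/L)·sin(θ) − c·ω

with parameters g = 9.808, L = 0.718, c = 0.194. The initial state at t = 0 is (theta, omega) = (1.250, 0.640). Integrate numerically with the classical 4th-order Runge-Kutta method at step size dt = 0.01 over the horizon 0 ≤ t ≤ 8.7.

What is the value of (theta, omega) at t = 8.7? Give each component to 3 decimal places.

(theta, omega) = (0.296, 1.562)

t=0.000: state=(1.250, 0.640)
step 1 (dt=0.01): k1=(0.640, -13.087), k2=(0.575, -13.088), k3=(0.575, -13.087), k4=(0.509, -13.087); state += dt/6·(k1+2k2+2k3+k4)
t=0.010: state=(1.256, 0.509)
t=0.020: state=(1.260, 0.378)
t=0.030: state=(1.263, 0.248)
continuing one RK4 step at a time; state shown every 50 steps (Δt=0.5):
t=0.500: state=(0.123, -4.182)
t=1.000: state=(-1.145, 0.195)
t=1.500: state=(0.170, 3.754)
t=2.000: state=(0.988, -1.116)
t=2.500: state=(-0.444, -3.034)
t=3.000: state=(-0.757, 1.967)
t=3.500: state=(0.649, 2.052)
t=4.000: state=(0.457, -2.561)
t=4.500: state=(-0.749, -0.923)
t=5.000: state=(-0.124, 2.722)
t=5.500: state=(0.724, -0.203)
t=6.000: state=(-0.186, -2.384)
t=6.500: state=(-0.579, 1.164)
t=7.000: state=(0.416, 1.641)
t=7.500: state=(0.344, -1.790)
t=8.000: state=(-0.527, -0.690)
t=8.500: state=(-0.072, 1.955)
t=8.700: state=(0.296, 1.562)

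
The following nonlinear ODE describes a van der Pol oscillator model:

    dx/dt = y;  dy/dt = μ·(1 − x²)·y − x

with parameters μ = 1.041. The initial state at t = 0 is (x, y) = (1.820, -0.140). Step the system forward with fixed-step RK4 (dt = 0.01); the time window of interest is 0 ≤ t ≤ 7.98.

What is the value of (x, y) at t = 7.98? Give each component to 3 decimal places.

(x, y) = (0.956, -1.183)

t=0.000: state=(1.820, -0.140)
step 1 (dt=0.01): k1=(-0.140, -1.483), k2=(-0.147, -1.465), k3=(-0.147, -1.465), k4=(-0.155, -1.447); state += dt/6·(k1+2k2+2k3+k4)
t=0.010: state=(1.819, -0.155)
t=0.020: state=(1.817, -0.169)
t=0.030: state=(1.815, -0.183)
continuing one RK4 step at a time; state shown every 50 steps (Δt=0.5):
t=0.500: state=(1.618, -0.597)
t=1.000: state=(1.245, -0.907)
t=1.500: state=(0.677, -1.428)
t=2.000: state=(-0.270, -2.421)
t=2.500: state=(-1.533, -2.036)
t=3.000: state=(-2.001, -0.068)
t=3.500: state=(-1.859, 0.505)
t=4.000: state=(-1.546, 0.740)
t=4.500: state=(-1.105, 1.055)
t=5.000: state=(-0.435, 1.712)
t=5.500: state=(0.683, 2.696)
t=6.000: state=(1.808, 1.271)
t=6.500: state=(1.994, -0.216)
t=7.000: state=(1.776, -0.586)
t=7.500: state=(1.427, -0.819)
t=7.980: state=(0.956, -1.183)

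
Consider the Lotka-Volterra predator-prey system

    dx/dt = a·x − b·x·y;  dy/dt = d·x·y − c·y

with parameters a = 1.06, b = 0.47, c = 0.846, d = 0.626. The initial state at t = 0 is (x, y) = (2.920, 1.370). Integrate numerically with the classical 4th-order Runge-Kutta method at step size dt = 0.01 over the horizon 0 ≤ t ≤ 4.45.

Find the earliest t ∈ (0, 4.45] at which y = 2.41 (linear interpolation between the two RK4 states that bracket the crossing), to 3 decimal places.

t = 0.505

t=0.000: state=(2.920, 1.370)
step 1 (dt=0.01): k1=(1.215, 1.345), k2=(1.208, 1.357), k3=(1.208, 1.357), k4=(1.201, 1.369); state += dt/6·(k1+2k2+2k3+k4)
t=0.010: state=(2.932, 1.384)
t=0.020: state=(2.944, 1.397)
t=0.030: state=(2.956, 1.411)
continuing one RK4 step at a time; state shown every 20 steps (Δt=0.2):
t=0.200: state=(3.129, 1.691)
t=0.400: state=(3.235, 2.129)
t=0.500: state=(3.234, 2.396)
next step: t=0.510: state=(3.232, 2.424) — y has crossed 2.41
linear interpolation between t=0.500 (2.39566) and t=0.510 (2.42405) → t≈0.505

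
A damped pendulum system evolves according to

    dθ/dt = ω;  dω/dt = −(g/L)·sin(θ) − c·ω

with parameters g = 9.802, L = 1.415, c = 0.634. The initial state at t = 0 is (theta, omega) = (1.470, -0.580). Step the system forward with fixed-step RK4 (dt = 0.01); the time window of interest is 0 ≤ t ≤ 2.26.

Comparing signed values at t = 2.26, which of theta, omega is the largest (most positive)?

t=0.000: state=(1.470, -0.580)
step 1 (dt=0.01): k1=(-0.580, -6.524), k2=(-0.613, -6.502), k3=(-0.613, -6.502), k4=(-0.645, -6.479); state += dt/6·(k1+2k2+2k3+k4)
t=0.010: state=(1.464, -0.645)
t=0.020: state=(1.457, -0.710)
t=0.030: state=(1.450, -0.774)
continuing one RK4 step at a time; state shown every 10 steps (Δt=0.1):
t=0.100: state=(1.380, -1.209)
t=0.200: state=(1.230, -1.782)
t=0.300: state=(1.026, -2.279)
t=0.400: state=(0.778, -2.665)
t=0.500: state=(0.498, -2.900)
t=0.600: state=(0.204, -2.951)
t=0.700: state=(-0.085, -2.808)
t=0.800: state=(-0.352, -2.488)
t=0.900: state=(-0.578, -2.031)
t=1.000: state=(-0.755, -1.489)
t=1.100: state=(-0.875, -0.907)
t=1.200: state=(-0.936, -0.321)
t=1.300: state=(-0.940, 0.242)
t=1.400: state=(-0.889, 0.760)
t=1.500: state=(-0.790, 1.215)
t=1.600: state=(-0.649, 1.583)
t=1.700: state=(-0.477, 1.845)
t=1.800: state=(-0.285, 1.980)
t=1.900: state=(-0.085, 1.981)
t=2.000: state=(0.107, 1.851)
t=2.100: state=(0.281, 1.606)
t=2.200: state=(0.426, 1.273)
t=2.260: state=(0.495, 1.044)
compare at T: theta=0.495, omega=1.044

largest component: omega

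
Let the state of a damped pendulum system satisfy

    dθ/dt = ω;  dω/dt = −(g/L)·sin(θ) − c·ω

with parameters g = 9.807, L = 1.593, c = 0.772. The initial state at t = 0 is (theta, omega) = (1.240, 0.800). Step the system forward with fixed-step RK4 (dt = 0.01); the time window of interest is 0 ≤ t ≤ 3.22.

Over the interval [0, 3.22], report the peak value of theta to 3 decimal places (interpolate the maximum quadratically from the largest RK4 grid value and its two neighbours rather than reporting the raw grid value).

max theta = 1.291

t=0.000: state=(1.240, 0.800)
step 1 (dt=0.01): k1=(0.800, -6.440), k2=(0.768, -6.423), k3=(0.768, -6.423), k4=(0.736, -6.406); state += dt/6·(k1+2k2+2k3+k4)
t=0.010: state=(1.248, 0.736)
t=0.020: state=(1.255, 0.672)
t=0.030: state=(1.261, 0.608)
continuing one RK4 step at a time; state shown every 20 steps (Δt=0.2):
t=0.200: state=(1.276, -0.407)
t=0.400: state=(1.091, -1.410)
t=0.600: state=(0.733, -2.110)
t=0.800: state=(0.277, -2.353)
t=1.000: state=(-0.173, -2.064)
t=1.200: state=(-0.521, -1.366)
t=1.400: state=(-0.708, -0.498)
t=1.600: state=(-0.722, 0.333)
t=1.800: state=(-0.586, 0.988)
t=2.000: state=(-0.346, 1.361)
t=2.200: state=(-0.065, 1.395)
t=2.400: state=(0.191, 1.115)
t=2.600: state=(0.367, 0.630)
t=2.800: state=(0.439, 0.082)
t=3.000: state=(0.404, -0.405)
t=3.200: state=(0.287, -0.737)
t=3.220: state=(0.272, -0.760)
largest grid value and its neighbours: theta(0.120)=1.29070, theta(0.130)=1.29095, theta(0.140)=1.29061
parabola through these three points peaks at t≈0.129 with theta≈1.29096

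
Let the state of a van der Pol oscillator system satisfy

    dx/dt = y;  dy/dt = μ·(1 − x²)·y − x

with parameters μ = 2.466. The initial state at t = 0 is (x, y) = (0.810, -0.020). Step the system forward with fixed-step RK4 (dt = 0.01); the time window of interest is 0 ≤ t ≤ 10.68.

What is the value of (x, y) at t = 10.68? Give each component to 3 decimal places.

t=0.000: state=(0.810, -0.020)
step 1 (dt=0.01): k1=(-0.020, -0.827), k2=(-0.024, -0.830), k3=(-0.024, -0.830), k4=(-0.028, -0.834); state += dt/6·(k1+2k2+2k3+k4)
t=0.010: state=(0.810, -0.028)
t=0.020: state=(0.809, -0.037)
t=0.030: state=(0.809, -0.045)
continuing one RK4 step at a time; state shown every 50 steps (Δt=0.5):
t=0.500: state=(0.680, -0.546)
t=1.000: state=(0.150, -1.830)
t=1.500: state=(-1.363, -3.214)
t=2.000: state=(-1.924, 0.071)
t=2.500: state=(-1.809, 0.300)
t=3.000: state=(-1.644, 0.359)
t=3.500: state=(-1.444, 0.449)
t=4.000: state=(-1.180, 0.635)
t=4.500: state=(-0.754, 1.182)
t=5.000: state=(0.295, 3.558)
t=5.500: state=(1.944, 0.980)
t=6.000: state=(1.975, -0.240)
t=6.500: state=(1.838, -0.299)
t=7.000: state=(1.677, -0.348)
t=7.500: state=(1.484, -0.428)
t=8.000: state=(1.236, -0.588)
t=8.500: state=(0.855, -1.021)
t=9.000: state=(-0.001, -2.869)
t=9.500: state=(-1.812, -1.976)
t=10.000: state=(-1.996, 0.209)
t=10.500: state=(-1.865, 0.292)
t=10.680: state=(-1.811, 0.307)

(x, y) = (-1.811, 0.307)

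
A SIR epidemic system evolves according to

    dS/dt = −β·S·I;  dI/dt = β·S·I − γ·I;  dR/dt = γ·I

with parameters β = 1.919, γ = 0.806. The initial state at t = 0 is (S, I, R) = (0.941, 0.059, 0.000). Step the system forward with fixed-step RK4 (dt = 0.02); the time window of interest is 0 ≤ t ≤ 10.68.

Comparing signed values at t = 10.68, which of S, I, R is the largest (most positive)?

largest component: R

t=0.000: state=(0.941, 0.059, 0.000)
step 1 (dt=0.02): k1=(-0.107, 0.059, 0.048), k2=(-0.107, 0.059, 0.048), k3=(-0.107, 0.059, 0.048), k4=(-0.108, 0.060, 0.049); state += dt/6·(k1+2k2+2k3+k4)
t=0.020: state=(0.939, 0.060, 0.001)
t=0.040: state=(0.937, 0.061, 0.002)
t=0.060: state=(0.934, 0.063, 0.003)
continuing one RK4 step at a time; state shown every 25 steps (Δt=0.5):
t=0.500: state=(0.875, 0.094, 0.031)
t=1.000: state=(0.782, 0.140, 0.078)
t=1.500: state=(0.668, 0.188, 0.144)
t=2.000: state=(0.547, 0.225, 0.228)
t=2.500: state=(0.437, 0.241, 0.322)
t=3.000: state=(0.347, 0.234, 0.419)
t=3.500: state=(0.280, 0.211, 0.509)
t=4.000: state=(0.232, 0.180, 0.588)
t=4.500: state=(0.198, 0.148, 0.654)
t=5.000: state=(0.175, 0.118, 0.707)
t=5.500: state=(0.158, 0.093, 0.749)
t=6.000: state=(0.146, 0.072, 0.782)
t=6.500: state=(0.138, 0.055, 0.808)
t=7.000: state=(0.131, 0.042, 0.827)
t=7.500: state=(0.127, 0.031, 0.842)
t=8.000: state=(0.124, 0.024, 0.853)
t=8.500: state=(0.121, 0.018, 0.861)
t=9.000: state=(0.119, 0.013, 0.867)
t=9.500: state=(0.118, 0.010, 0.872)
t=10.000: state=(0.117, 0.007, 0.875)
t=10.500: state=(0.116, 0.006, 0.878)
t=10.680: state=(0.116, 0.005, 0.879)
compare at T: S=0.116, I=0.005, R=0.879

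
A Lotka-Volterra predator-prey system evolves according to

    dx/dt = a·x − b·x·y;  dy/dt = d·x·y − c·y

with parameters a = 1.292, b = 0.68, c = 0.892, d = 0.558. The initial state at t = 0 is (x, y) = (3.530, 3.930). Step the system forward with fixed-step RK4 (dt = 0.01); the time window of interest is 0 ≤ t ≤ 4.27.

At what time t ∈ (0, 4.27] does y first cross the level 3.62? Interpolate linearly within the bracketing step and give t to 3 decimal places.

t = 1.173

t=0.000: state=(3.530, 3.930)
step 1 (dt=0.01): k1=(-4.873, 4.236), k2=(-4.890, 4.205), k3=(-4.889, 4.204), k4=(-4.905, 4.172); state += dt/6·(k1+2k2+2k3+k4)
t=0.010: state=(3.481, 3.972)
t=0.020: state=(3.432, 4.013)
t=0.030: state=(3.382, 4.054)
continuing one RK4 step at a time; state shown every 20 steps (Δt=0.2):
t=0.200: state=(2.546, 4.613)
t=0.400: state=(1.720, 4.886)
t=0.600: state=(1.150, 4.786)
t=0.800: state=(0.793, 4.455)
t=1.000: state=(0.576, 4.019)
t=1.170: state=(0.462, 3.627)
next step: t=1.180: state=(0.456, 3.604) — y has crossed 3.62
linear interpolation between t=1.170 (3.62657) and t=1.180 (3.60358) → t≈1.173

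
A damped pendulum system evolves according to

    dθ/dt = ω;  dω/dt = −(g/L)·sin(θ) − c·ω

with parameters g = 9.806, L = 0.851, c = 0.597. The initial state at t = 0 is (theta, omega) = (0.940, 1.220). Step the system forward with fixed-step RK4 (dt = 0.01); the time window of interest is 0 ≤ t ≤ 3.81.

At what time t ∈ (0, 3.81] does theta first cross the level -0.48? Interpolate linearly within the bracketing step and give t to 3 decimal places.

t=0.000: state=(0.940, 1.220)
step 1 (dt=0.01): k1=(1.220, -10.034), k2=(1.170, -10.045), k3=(1.170, -10.043), k4=(1.120, -10.053); state += dt/6·(k1+2k2+2k3+k4)
t=0.010: state=(0.952, 1.120)
t=0.020: state=(0.962, 1.019)
t=0.030: state=(0.972, 0.918)
continuing one RK4 step at a time; state shown every 20 steps (Δt=0.2):
t=0.200: state=(0.985, -0.740)
t=0.400: state=(0.672, -2.283)
t=0.600: state=(0.135, -2.878)
t=0.800: state=(-0.395, -2.241)
t=0.830: state=(-0.460, -2.059)
next step: t=0.840: state=(-0.480, -1.995) — theta has crossed -0.48
linear interpolation between t=0.830 (-0.46005) and t=0.840 (-0.48032) → t≈0.840

t = 0.840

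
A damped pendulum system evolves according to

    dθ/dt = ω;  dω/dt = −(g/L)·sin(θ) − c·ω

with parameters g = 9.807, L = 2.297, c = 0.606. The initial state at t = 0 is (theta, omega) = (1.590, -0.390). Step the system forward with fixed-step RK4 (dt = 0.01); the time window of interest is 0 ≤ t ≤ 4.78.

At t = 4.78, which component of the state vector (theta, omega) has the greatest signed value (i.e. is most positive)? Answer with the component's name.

t=0.000: state=(1.590, -0.390)
step 1 (dt=0.01): k1=(-0.390, -4.032), k2=(-0.410, -4.020), k3=(-0.410, -4.020), k4=(-0.430, -4.008); state += dt/6·(k1+2k2+2k3+k4)
t=0.010: state=(1.586, -0.430)
t=0.020: state=(1.581, -0.470)
t=0.030: state=(1.576, -0.510)
continuing one RK4 step at a time; state shown every 20 steps (Δt=0.2):
t=0.200: state=(1.435, -1.148)
t=0.400: state=(1.139, -1.788)
t=0.600: state=(0.733, -2.228)
t=0.800: state=(0.268, -2.354)
t=1.000: state=(-0.184, -2.112)
t=1.200: state=(-0.556, -1.572)
t=1.400: state=(-0.803, -0.880)
t=1.600: state=(-0.907, -0.166)
t=1.800: state=(-0.874, 0.483)
t=2.000: state=(-0.722, 1.007)
t=2.200: state=(-0.483, 1.349)
t=2.400: state=(-0.198, 1.462)
t=2.600: state=(0.086, 1.336)
t=2.800: state=(0.323, 1.014)
t=3.000: state=(0.484, 0.577)
t=3.200: state=(0.552, 0.107)
t=3.400: state=(0.529, -0.324)
t=3.600: state=(0.429, -0.661)
t=3.800: state=(0.274, -0.863)
t=4.000: state=(0.094, -0.911)
t=4.200: state=(-0.080, -0.809)
t=4.400: state=(-0.222, -0.592)
t=4.600: state=(-0.313, -0.307)
t=4.780: state=(-0.344, -0.038)
compare at T: theta=-0.344, omega=-0.038

largest component: omega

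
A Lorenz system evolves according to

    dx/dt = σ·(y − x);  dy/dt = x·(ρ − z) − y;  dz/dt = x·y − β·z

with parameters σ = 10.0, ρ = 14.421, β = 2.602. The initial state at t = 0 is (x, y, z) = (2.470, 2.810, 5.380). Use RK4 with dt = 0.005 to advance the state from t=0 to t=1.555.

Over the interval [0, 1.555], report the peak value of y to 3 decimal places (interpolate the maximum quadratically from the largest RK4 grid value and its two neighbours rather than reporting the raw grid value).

max y = 11.350

t=0.000: state=(2.470, 2.810, 5.380)
step 1 (dt=0.005): k1=(3.400, 19.521, -7.058), k2=(3.803, 19.593, -6.867), k3=(3.795, 19.601, -6.865), k4=(4.190, 19.680, -6.671); state += dt/6·(k1+2k2+2k3+k4)
t=0.005: state=(2.489, 2.908, 5.346)
t=0.010: state=(2.512, 3.007, 5.313)
t=0.015: state=(2.538, 3.107, 5.283)
continuing one RK4 step at a time; state shown every 20 steps (Δt=0.1):
t=0.100: state=(3.478, 5.077, 5.165)
t=0.200: state=(5.620, 8.272, 6.680)
t=0.300: state=(8.470, 11.160, 11.434)
t=0.400: state=(9.927, 9.644, 17.879)
t=0.500: state=(7.867, 4.561, 19.465)
t=0.600: state=(4.609, 1.850, 16.616)
t=0.700: state=(2.657, 1.468, 13.283)
t=0.800: state=(2.031, 1.868, 10.563)
t=0.900: state=(2.199, 2.664, 8.553)
t=1.000: state=(2.949, 3.997, 7.340)
t=1.100: state=(4.341, 6.094, 7.279)
t=1.200: state=(6.418, 8.729, 9.187)
t=1.300: state=(8.532, 10.103, 13.566)
t=1.400: state=(8.884, 7.864, 17.717)
t=1.500: state=(6.869, 4.291, 17.859)
t=1.555: state=(5.481, 3.112, 16.628)
largest grid value and its neighbours: y(0.320)=11.33982, y(0.325)=11.34983, y(0.330)=11.34486
parabola through these three points peaks at t≈0.326 with y≈11.35004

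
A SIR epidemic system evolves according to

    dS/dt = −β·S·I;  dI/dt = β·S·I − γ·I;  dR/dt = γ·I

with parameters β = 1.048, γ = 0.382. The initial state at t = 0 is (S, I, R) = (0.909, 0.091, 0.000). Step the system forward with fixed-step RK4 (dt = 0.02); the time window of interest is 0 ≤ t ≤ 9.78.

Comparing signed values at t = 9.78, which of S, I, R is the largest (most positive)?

largest component: R

t=0.000: state=(0.909, 0.091, 0.000)
step 1 (dt=0.02): k1=(-0.087, 0.052, 0.035), k2=(-0.087, 0.052, 0.035), k3=(-0.087, 0.052, 0.035), k4=(-0.088, 0.052, 0.035); state += dt/6·(k1+2k2+2k3+k4)
t=0.020: state=(0.907, 0.092, 0.001)
t=0.040: state=(0.905, 0.093, 0.001)
t=0.060: state=(0.904, 0.094, 0.002)
continuing one RK4 step at a time; state shown every 25 steps (Δt=0.5):
t=0.500: state=(0.860, 0.120, 0.020)
t=1.000: state=(0.801, 0.153, 0.046)
t=1.500: state=(0.733, 0.189, 0.079)
t=2.000: state=(0.658, 0.224, 0.118)
t=2.500: state=(0.580, 0.256, 0.164)
t=3.000: state=(0.503, 0.281, 0.216)
t=3.500: state=(0.432, 0.297, 0.271)
t=4.000: state=(0.369, 0.302, 0.328)
t=4.500: state=(0.315, 0.299, 0.386)
t=5.000: state=(0.270, 0.288, 0.442)
t=5.500: state=(0.234, 0.271, 0.495)
t=6.000: state=(0.204, 0.251, 0.545)
t=6.500: state=(0.180, 0.229, 0.591)
t=7.000: state=(0.160, 0.207, 0.633)
t=7.500: state=(0.145, 0.185, 0.670)
t=8.000: state=(0.132, 0.164, 0.704)
t=8.500: state=(0.122, 0.145, 0.733)
t=9.000: state=(0.113, 0.128, 0.759)
t=9.500: state=(0.106, 0.112, 0.782)
t=9.780: state=(0.103, 0.103, 0.794)
compare at T: S=0.103, I=0.103, R=0.794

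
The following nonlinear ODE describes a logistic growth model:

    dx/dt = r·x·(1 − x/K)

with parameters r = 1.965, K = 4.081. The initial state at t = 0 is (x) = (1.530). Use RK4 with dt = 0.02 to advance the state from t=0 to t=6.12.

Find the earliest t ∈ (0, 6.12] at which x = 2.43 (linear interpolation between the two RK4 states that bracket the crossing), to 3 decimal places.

t=0.000: state=(1.530)
step 1 (dt=0.02): k1=(1.879), k2=(1.888), k3=(1.888), k4=(1.897); state += dt/6·(k1+2k2+2k3+k4)
t=0.020: state=(1.568)
t=0.040: state=(1.606)
t=0.060: state=(1.644)
continuing one RK4 step at a time; state shown every 10 steps (Δt=0.2):
t=0.200: state=(1.920)
t=0.400: state=(2.319)
t=0.440: state=(2.397)
next step: t=0.460: state=(2.436) — x has crossed 2.43
linear interpolation between t=0.440 (2.39733) and t=0.460 (2.43606) → t≈0.457

t = 0.457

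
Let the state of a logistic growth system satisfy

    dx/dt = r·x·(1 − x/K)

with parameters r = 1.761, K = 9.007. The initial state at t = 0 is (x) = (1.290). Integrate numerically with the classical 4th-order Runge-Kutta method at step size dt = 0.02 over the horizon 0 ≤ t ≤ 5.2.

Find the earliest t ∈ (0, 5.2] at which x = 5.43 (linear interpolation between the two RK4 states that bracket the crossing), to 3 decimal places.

t = 1.253

t=0.000: state=(1.290)
step 1 (dt=0.02): k1=(1.946), k2=(1.971), k3=(1.971), k4=(1.996); state += dt/6·(k1+2k2+2k3+k4)
t=0.020: state=(1.329)
t=0.040: state=(1.370)
t=0.060: state=(1.411)
continuing one RK4 step at a time; state shown every 10 steps (Δt=0.2):
t=0.200: state=(1.730)
t=0.400: state=(2.276)
t=0.600: state=(2.925)
t=0.800: state=(3.658)
t=1.000: state=(4.441)
t=1.200: state=(5.228)
t=1.240: state=(5.381)
next step: t=1.260: state=(5.457) — x has crossed 5.43
linear interpolation between t=1.240 (5.38124) and t=1.260 (5.45727) → t≈1.253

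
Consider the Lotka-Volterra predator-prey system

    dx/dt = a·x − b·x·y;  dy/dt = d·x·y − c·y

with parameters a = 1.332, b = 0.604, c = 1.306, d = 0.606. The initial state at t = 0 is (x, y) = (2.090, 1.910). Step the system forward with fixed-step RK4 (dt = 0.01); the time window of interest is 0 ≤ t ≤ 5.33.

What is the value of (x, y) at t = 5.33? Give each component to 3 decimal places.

t=0.000: state=(2.090, 1.910)
step 1 (dt=0.01): k1=(0.373, -0.075), k2=(0.374, -0.073), k3=(0.374, -0.073), k4=(0.374, -0.071); state += dt/6·(k1+2k2+2k3+k4)
t=0.010: state=(2.094, 1.909)
t=0.020: state=(2.097, 1.909)
t=0.030: state=(2.101, 1.908)
continuing one RK4 step at a time; state shown every 20 steps (Δt=0.2):
t=0.200: state=(2.167, 1.904)
t=0.400: state=(2.246, 1.916)
t=0.600: state=(2.322, 1.946)
t=0.800: state=(2.390, 1.994)
t=1.000: state=(2.442, 2.059)
t=1.200: state=(2.475, 2.136)
t=1.400: state=(2.482, 2.222)
t=1.600: state=(2.464, 2.310)
t=1.800: state=(2.421, 2.393)
t=2.000: state=(2.356, 2.462)
t=2.200: state=(2.277, 2.511)
t=2.400: state=(2.191, 2.535)
t=2.600: state=(2.105, 2.533)
t=2.800: state=(2.026, 2.505)
t=3.000: state=(1.960, 2.456)
t=3.200: state=(1.908, 2.391)
t=3.400: state=(1.875, 2.315)
t=3.600: state=(1.859, 2.235)
t=3.800: state=(1.861, 2.156)
t=4.000: state=(1.880, 2.083)
t=4.200: state=(1.916, 2.019)
t=4.400: state=(1.966, 1.967)
t=4.600: state=(2.029, 1.929)
t=4.800: state=(2.100, 1.908)
t=5.000: state=(2.178, 1.904)
t=5.200: state=(2.257, 1.919)
t=5.330: state=(2.307, 1.938)

(x, y) = (2.307, 1.938)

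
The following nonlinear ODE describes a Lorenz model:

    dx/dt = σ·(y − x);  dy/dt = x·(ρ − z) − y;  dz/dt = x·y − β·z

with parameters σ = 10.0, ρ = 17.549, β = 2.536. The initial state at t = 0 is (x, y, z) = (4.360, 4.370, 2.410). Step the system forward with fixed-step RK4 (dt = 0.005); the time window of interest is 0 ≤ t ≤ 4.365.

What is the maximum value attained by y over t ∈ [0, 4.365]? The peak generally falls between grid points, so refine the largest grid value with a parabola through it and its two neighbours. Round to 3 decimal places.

max y = 15.917

t=0.000: state=(4.360, 4.370, 2.410)
step 1 (dt=0.005): k1=(0.100, 61.636, 12.941), k2=(1.638, 61.345, 13.532), k3=(1.593, 61.397, 13.543), k4=(3.090, 61.154, 14.145); state += dt/6·(k1+2k2+2k3+k4)
t=0.005: state=(4.368, 4.677, 2.478)
t=0.010: state=(4.391, 4.982, 2.552)
t=0.015: state=(4.427, 5.286, 2.632)
continuing one RK4 step at a time; state shown every 40 steps (Δt=0.2):
t=0.200: state=(11.498, 15.910, 15.772)
t=0.400: state=(6.198, -0.208, 23.914)
t=0.600: state=(-0.360, -1.378, 14.101)
t=0.800: state=(-1.703, -2.490, 8.819)
t=1.000: state=(-4.790, -7.406, 7.771)
t=1.200: state=(-10.872, -12.180, 19.671)
t=1.400: state=(-5.418, -1.603, 20.859)
t=1.600: state=(-1.728, -1.403, 13.064)
t=1.800: state=(-2.561, -3.676, 8.637)
t=2.000: state=(-6.818, -10.019, 10.321)
t=2.200: state=(-10.292, -8.304, 22.995)
t=2.400: state=(-3.665, -1.387, 17.940)
t=2.600: state=(-2.137, -2.436, 11.455)
t=2.800: state=(-4.303, -6.290, 9.004)
t=3.000: state=(-9.619, -11.776, 16.759)
t=3.200: state=(-6.997, -3.459, 21.645)
t=3.400: state=(-2.705, -2.100, 14.478)
t=3.600: state=(-3.410, -4.607, 10.161)
t=3.800: state=(-7.559, -10.254, 12.807)
t=4.000: state=(-9.110, -6.865, 22.068)
t=4.200: state=(-3.899, -2.346, 16.976)
t=4.365: state=(-3.095, -3.475, 12.368)
largest grid value and its neighbours: y(0.200)=15.91048, y(0.205)=15.91316, y(0.210)=15.87473
parabola through these three points peaks at t≈0.203 with y≈15.91704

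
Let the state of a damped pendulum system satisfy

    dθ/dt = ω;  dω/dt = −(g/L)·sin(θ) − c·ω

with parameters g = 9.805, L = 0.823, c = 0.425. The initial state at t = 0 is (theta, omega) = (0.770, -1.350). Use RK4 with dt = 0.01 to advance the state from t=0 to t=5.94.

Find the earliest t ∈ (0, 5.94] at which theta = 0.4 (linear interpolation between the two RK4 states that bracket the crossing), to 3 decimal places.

t=0.000: state=(0.770, -1.350)
step 1 (dt=0.01): k1=(-1.350, -7.720), k2=(-1.389, -7.645), k3=(-1.388, -7.644), k4=(-1.426, -7.568); state += dt/6·(k1+2k2+2k3+k4)
t=0.010: state=(0.756, -1.426)
t=0.020: state=(0.741, -1.501)
t=0.030: state=(0.726, -1.575)
t=0.180: state=(0.420, -2.425)
next step: t=0.190: state=(0.395, -2.462) — theta has crossed 0.4
linear interpolation between t=0.180 (0.41969) and t=0.190 (0.39525) → t≈0.188

t = 0.188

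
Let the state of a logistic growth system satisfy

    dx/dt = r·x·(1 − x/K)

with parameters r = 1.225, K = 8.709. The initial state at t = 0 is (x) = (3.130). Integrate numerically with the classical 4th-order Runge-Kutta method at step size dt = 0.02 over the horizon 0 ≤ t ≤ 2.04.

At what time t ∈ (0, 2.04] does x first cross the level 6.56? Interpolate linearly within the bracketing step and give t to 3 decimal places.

t=0.000: state=(3.130)
step 1 (dt=0.02): k1=(2.456), k2=(2.465), k3=(2.465), k4=(2.473); state += dt/6·(k1+2k2+2k3+k4)
t=0.020: state=(3.179)
t=0.040: state=(3.229)
t=0.060: state=(3.279)
continuing one RK4 step at a time; state shown every 5 steps (Δt=0.1):
t=0.100: state=(3.380)
t=0.200: state=(3.636)
t=0.300: state=(3.898)
t=0.400: state=(4.163)
t=0.500: state=(4.430)
t=0.600: state=(4.696)
t=0.700: state=(4.959)
t=0.800: state=(5.218)
t=0.900: state=(5.471)
t=1.000: state=(5.716)
t=1.100: state=(5.952)
t=1.200: state=(6.177)
t=1.300: state=(6.392)
t=1.380: state=(6.554)
next step: t=1.400: state=(6.594) — x has crossed 6.56
linear interpolation between t=1.380 (6.55439) and t=1.400 (6.59387) → t≈1.383

t = 1.383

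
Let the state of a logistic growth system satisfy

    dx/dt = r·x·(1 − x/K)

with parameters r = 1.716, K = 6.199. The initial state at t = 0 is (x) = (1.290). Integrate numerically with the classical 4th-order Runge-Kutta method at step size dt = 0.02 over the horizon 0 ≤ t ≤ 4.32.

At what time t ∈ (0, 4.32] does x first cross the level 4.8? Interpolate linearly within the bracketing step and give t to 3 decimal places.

t=0.000: state=(1.290)
step 1 (dt=0.02): k1=(1.753), k2=(1.770), k3=(1.771), k4=(1.788); state += dt/6·(k1+2k2+2k3+k4)
t=0.020: state=(1.325)
t=0.040: state=(1.362)
t=0.060: state=(1.398)
continuing one RK4 step at a time; state shown every 10 steps (Δt=0.2):
t=0.200: state=(1.675)
t=0.400: state=(2.126)
t=0.600: state=(2.628)
t=0.800: state=(3.156)
t=1.000: state=(3.681)
t=1.200: state=(4.173)
t=1.400: state=(4.611)
t=1.480: state=(4.768)
next step: t=1.500: state=(4.805) — x has crossed 4.8
linear interpolation between t=1.480 (4.76767) and t=1.500 (4.80510) → t≈1.497

t = 1.497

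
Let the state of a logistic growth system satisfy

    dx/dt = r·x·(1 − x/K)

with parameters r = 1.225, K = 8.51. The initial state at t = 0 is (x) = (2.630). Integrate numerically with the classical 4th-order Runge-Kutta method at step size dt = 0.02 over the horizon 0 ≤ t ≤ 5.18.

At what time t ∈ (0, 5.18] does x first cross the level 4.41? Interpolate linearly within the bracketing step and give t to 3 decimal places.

t = 0.716

t=0.000: state=(2.630)
step 1 (dt=0.02): k1=(2.226), k2=(2.236), k3=(2.236), k4=(2.247); state += dt/6·(k1+2k2+2k3+k4)
t=0.020: state=(2.675)
t=0.040: state=(2.720)
t=0.060: state=(2.765)
continuing one RK4 step at a time; state shown every 10 steps (Δt=0.2):
t=0.200: state=(3.095)
t=0.400: state=(3.591)
t=0.600: state=(4.107)
t=0.700: state=(4.368)
next step: t=0.720: state=(4.420) — x has crossed 4.41
linear interpolation between t=0.700 (4.36758) and t=0.720 (4.41964) → t≈0.716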